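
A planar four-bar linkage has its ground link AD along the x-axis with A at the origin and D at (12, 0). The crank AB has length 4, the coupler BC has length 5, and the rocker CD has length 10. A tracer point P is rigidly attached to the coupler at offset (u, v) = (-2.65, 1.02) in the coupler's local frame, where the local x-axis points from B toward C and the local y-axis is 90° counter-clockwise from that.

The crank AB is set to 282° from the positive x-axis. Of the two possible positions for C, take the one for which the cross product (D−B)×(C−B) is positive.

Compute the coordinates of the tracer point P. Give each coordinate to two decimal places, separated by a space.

A=(0,0), D=(12.00,0)
B = A + 4.00·(cos282°, sin282°) = (0.8316, -3.9126)
|BD| = 11.8339
circle(B,5.00) ∩ circle(D,10.00): a=2.7481, h=4.1771
  candidates: C₊=(2.0441,0.9382) cross=49.431; C₋=(4.8062,-6.9462) cross=-49.431
  mode + wants cross > 0 → take C=(2.0441,0.9382) (cross=49.431)
ex = (C−B)/|BC| = (0.2425,0.9702); ey = (-0.9702,0.2425)
P = B + -2.65·ex + 1.02·ey = (-0.8005,-6.2362)

-0.80 -6.24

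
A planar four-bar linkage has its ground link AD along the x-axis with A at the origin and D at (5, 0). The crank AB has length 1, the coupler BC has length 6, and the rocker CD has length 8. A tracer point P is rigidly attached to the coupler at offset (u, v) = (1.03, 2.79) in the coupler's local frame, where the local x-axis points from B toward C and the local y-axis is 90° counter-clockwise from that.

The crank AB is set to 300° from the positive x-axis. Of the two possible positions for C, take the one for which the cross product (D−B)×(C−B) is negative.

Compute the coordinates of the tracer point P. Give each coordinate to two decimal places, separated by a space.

3.35 -1.72

A=(0,0), D=(5.00,0)
B = A + 1.00·(cos300°, sin300°) = (0.5000, -0.8660)
|BD| = 4.5826
circle(B,6.00) ∩ circle(D,8.00): a=-0.7638, h=5.9512
  candidates: C₊=(-1.3747,4.8336) cross=27.272; C₋=(0.8747,-6.8543) cross=-27.272
  mode - wants cross < 0 → take C=(0.8747,-6.8543) (cross=-27.272)
ex = (C−B)/|BC| = (0.0624,-0.9980); ey = (0.9980,0.0624)
P = B + 1.03·ex + 2.79·ey = (3.3489,-1.7198)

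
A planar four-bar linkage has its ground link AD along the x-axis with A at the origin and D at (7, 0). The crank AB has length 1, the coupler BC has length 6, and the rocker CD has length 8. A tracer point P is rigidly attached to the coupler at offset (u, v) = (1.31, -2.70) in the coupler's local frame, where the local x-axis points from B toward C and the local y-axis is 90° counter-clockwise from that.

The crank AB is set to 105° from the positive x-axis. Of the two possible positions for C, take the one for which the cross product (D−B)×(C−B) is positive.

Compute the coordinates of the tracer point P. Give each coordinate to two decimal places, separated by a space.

2.74 1.04

A=(0,0), D=(7.00,0)
B = A + 1.00·(cos105°, sin105°) = (-0.2588, 0.9659)
|BD| = 7.3228
circle(B,6.00) ∩ circle(D,8.00): a=1.7496, h=5.7393
  candidates: C₊=(2.2325,6.4243) cross=42.027; C₋=(0.7184,-4.9540) cross=-42.027
  mode + wants cross > 0 → take C=(2.2325,6.4243) (cross=42.027)
ex = (C−B)/|BC| = (0.4152,0.9097); ey = (-0.9097,0.4152)
P = B + 1.31·ex + -2.70·ey = (2.7414,1.0366)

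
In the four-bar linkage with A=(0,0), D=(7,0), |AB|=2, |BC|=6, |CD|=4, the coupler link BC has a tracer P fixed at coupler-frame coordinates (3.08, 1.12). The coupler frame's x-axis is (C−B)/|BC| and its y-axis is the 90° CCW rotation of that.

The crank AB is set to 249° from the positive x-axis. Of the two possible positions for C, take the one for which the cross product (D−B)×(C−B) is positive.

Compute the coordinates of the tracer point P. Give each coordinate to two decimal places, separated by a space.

A=(0,0), D=(7.00,0)
B = A + 2.00·(cos249°, sin249°) = (-0.7167, -1.8672)
|BD| = 7.9394
circle(B,6.00) ∩ circle(D,4.00): a=5.2292, h=2.9419
  candidates: C₊=(3.6740,2.2221) cross=23.357; C₋=(5.0577,-3.4968) cross=-23.357
  mode + wants cross > 0 → take C=(3.6740,2.2221) (cross=23.357)
ex = (C−B)/|BC| = (0.7318,0.6815); ey = (-0.6815,0.7318)
P = B + 3.08·ex + 1.12·ey = (0.7738,1.0516)

0.77 1.05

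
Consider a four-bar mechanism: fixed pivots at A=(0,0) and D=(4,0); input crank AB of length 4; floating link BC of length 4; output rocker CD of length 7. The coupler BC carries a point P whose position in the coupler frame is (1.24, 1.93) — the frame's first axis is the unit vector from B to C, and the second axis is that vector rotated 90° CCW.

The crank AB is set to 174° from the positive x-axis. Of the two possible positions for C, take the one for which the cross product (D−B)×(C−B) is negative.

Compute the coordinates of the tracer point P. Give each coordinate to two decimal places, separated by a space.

A=(0,0), D=(4.00,0)
B = A + 4.00·(cos174°, sin174°) = (-3.9781, 0.4181)
|BD| = 7.9890
circle(B,4.00) ∩ circle(D,7.00): a=1.9292, h=3.5040
  candidates: C₊=(-1.8682,3.8164) cross=27.994; C₋=(-2.2349,-3.1821) cross=-27.994
  mode - wants cross < 0 → take C=(-2.2349,-3.1821) (cross=-27.994)
ex = (C−B)/|BC| = (0.4358,-0.9000); ey = (0.9000,0.4358)
P = B + 1.24·ex + 1.93·ey = (-1.7006,0.1431)

-1.70 0.14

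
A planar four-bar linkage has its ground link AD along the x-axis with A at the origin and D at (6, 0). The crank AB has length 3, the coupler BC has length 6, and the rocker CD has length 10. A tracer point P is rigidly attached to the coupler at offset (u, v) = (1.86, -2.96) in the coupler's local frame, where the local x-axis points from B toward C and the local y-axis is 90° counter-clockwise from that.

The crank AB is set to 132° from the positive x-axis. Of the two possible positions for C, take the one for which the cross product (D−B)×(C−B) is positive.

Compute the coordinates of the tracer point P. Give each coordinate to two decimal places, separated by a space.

A=(0,0), D=(6.00,0)
B = A + 3.00·(cos132°, sin132°) = (-2.0074, 2.2294)
|BD| = 8.3120
circle(B,6.00) ∩ circle(D,10.00): a=0.3061, h=5.9922
  candidates: C₊=(-0.1053,7.9199) cross=49.807; C₋=(-3.3197,-3.6253) cross=-49.807
  mode + wants cross > 0 → take C=(-0.1053,7.9199) (cross=49.807)
ex = (C−B)/|BC| = (0.3170,0.9484); ey = (-0.9484,0.3170)
P = B + 1.86·ex + -2.96·ey = (1.3896,3.0551)

1.39 3.06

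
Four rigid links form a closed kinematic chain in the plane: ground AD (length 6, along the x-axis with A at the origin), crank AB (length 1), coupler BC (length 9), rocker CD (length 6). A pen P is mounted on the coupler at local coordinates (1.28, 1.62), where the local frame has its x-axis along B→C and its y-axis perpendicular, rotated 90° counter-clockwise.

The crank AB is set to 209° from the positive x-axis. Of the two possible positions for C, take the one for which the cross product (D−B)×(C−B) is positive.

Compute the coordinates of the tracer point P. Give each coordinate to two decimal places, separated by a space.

-1.14 1.56

A=(0,0), D=(6.00,0)
B = A + 1.00·(cos209°, sin209°) = (-0.8746, -0.4848)
|BD| = 6.8917
circle(B,9.00) ∩ circle(D,6.00): a=6.7106, h=5.9973
  candidates: C₊=(5.3975,5.9697) cross=41.331; C₋=(6.2413,-5.9951) cross=-41.331
  mode + wants cross > 0 → take C=(5.3975,5.9697) (cross=41.331)
ex = (C−B)/|BC| = (0.6969,0.7172); ey = (-0.7172,0.6969)
P = B + 1.28·ex + 1.62·ey = (-1.1444,1.5621)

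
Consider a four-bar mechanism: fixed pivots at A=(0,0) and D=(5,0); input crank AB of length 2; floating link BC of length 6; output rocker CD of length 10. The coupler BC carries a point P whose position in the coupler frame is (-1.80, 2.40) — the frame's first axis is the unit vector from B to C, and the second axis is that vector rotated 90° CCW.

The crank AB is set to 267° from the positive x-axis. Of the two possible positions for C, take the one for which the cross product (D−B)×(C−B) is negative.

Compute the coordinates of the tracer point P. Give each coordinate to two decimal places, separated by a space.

A=(0,0), D=(5.00,0)
B = A + 2.00·(cos267°, sin267°) = (-0.1047, -1.9973)
|BD| = 5.4815
circle(B,6.00) ∩ circle(D,10.00): a=-3.0971, h=5.1389
  candidates: C₊=(-4.8613,1.6599) cross=28.169; C₋=(-1.1164,-7.9113) cross=-28.169
  mode - wants cross < 0 → take C=(-1.1164,-7.9113) (cross=-28.169)
ex = (C−B)/|BC| = (-0.1686,-0.9857); ey = (0.9857,-0.1686)
P = B + -1.80·ex + 2.40·ey = (2.5645,-0.6277)

2.56 -0.63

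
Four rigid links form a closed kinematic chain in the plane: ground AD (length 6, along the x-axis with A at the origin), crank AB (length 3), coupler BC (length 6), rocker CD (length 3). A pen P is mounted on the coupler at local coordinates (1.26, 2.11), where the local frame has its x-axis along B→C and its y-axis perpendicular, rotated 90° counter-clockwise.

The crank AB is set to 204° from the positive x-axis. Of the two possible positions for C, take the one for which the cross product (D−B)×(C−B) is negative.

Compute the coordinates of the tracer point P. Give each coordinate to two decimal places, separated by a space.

A=(0,0), D=(6.00,0)
B = A + 3.00·(cos204°, sin204°) = (-2.7406, -1.2202)
|BD| = 8.8254
circle(B,6.00) ∩ circle(D,3.00): a=5.9424, h=0.8296
  candidates: C₊=(3.0300,0.4230) cross=7.321; C₋=(3.2594,-1.2202) cross=-7.321
  mode - wants cross < 0 → take C=(3.2594,-1.2202) (cross=-7.321)
ex = (C−B)/|BC| = (1.0000,0.0000); ey = (-0.0000,1.0000)
P = B + 1.26·ex + 2.11·ey = (-1.4806,0.8898)

-1.48 0.89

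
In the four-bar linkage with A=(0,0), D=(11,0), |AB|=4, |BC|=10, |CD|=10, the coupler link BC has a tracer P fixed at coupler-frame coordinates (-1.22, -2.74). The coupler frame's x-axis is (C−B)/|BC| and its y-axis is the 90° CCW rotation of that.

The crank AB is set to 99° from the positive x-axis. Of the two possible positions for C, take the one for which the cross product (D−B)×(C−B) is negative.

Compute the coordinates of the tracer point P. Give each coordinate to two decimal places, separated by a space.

-3.61 4.21

A=(0,0), D=(11.00,0)
B = A + 4.00·(cos99°, sin99°) = (-0.6257, 3.9508)
|BD| = 12.2787
circle(B,10.00) ∩ circle(D,10.00): a=6.1393, h=7.8936
  candidates: C₊=(7.7269,9.4492) cross=96.923; C₋=(2.6473,-5.4984) cross=-96.923
  mode - wants cross < 0 → take C=(2.6473,-5.4984) (cross=-96.923)
ex = (C−B)/|BC| = (0.3273,-0.9449); ey = (0.9449,0.3273)
P = B + -1.22·ex + -2.74·ey = (-3.6141,4.2067)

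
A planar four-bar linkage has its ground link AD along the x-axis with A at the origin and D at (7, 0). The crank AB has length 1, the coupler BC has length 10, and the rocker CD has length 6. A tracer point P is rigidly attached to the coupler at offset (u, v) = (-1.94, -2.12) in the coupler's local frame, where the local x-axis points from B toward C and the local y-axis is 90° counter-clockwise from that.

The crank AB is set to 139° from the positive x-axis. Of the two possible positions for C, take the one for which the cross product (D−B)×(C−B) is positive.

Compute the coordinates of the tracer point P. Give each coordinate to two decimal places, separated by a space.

A=(0,0), D=(7.00,0)
B = A + 1.00·(cos139°, sin139°) = (-0.7547, 0.6561)
|BD| = 7.7824
circle(B,10.00) ∩ circle(D,6.00): a=8.0030, h=5.9959
  candidates: C₊=(7.7253,5.9560) cross=46.663; C₋=(6.7144,-5.9932) cross=-46.663
  mode + wants cross > 0 → take C=(7.7253,5.9560) (cross=46.663)
ex = (C−B)/|BC| = (0.8480,0.5300); ey = (-0.5300,0.8480)
P = B + -1.94·ex + -2.12·ey = (-1.2762,-2.1699)

-1.28 -2.17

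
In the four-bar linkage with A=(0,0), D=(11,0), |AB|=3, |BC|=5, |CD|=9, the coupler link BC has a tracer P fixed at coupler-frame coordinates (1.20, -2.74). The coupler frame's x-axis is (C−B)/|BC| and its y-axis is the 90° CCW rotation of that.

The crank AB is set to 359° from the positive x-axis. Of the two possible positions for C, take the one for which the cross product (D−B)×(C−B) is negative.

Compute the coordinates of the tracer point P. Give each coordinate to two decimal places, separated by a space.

0.40 -1.54

A=(0,0), D=(11.00,0)
B = A + 3.00·(cos359°, sin359°) = (2.9995, -0.0524)
|BD| = 8.0006
circle(B,5.00) ∩ circle(D,9.00): a=0.5006, h=4.9749
  candidates: C₊=(3.4676,4.9257) cross=39.802; C₋=(3.5327,-5.0239) cross=-39.802
  mode - wants cross < 0 → take C=(3.5327,-5.0239) (cross=-39.802)
ex = (C−B)/|BC| = (0.1066,-0.9943); ey = (0.9943,0.1066)
P = B + 1.20·ex + -2.74·ey = (0.4031,-1.5377)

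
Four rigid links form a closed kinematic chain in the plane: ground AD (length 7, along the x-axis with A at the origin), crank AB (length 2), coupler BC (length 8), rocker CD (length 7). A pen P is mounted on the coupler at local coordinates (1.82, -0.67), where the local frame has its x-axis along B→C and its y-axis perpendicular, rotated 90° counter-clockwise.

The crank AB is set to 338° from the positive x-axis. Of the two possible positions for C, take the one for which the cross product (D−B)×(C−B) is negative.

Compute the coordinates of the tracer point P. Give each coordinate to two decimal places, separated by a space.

A=(0,0), D=(7.00,0)
B = A + 2.00·(cos338°, sin338°) = (1.8544, -0.7492)
|BD| = 5.1999
circle(B,8.00) ∩ circle(D,7.00): a=4.0423, h=6.9036
  candidates: C₊=(4.8598,6.6648) cross=35.898; C₋=(6.8492,-6.9984) cross=-35.898
  mode - wants cross < 0 → take C=(6.8492,-6.9984) (cross=-35.898)
ex = (C−B)/|BC| = (0.6243,-0.7811); ey = (0.7811,0.6243)
P = B + 1.82·ex + -0.67·ey = (2.4673,-2.5892)

2.47 -2.59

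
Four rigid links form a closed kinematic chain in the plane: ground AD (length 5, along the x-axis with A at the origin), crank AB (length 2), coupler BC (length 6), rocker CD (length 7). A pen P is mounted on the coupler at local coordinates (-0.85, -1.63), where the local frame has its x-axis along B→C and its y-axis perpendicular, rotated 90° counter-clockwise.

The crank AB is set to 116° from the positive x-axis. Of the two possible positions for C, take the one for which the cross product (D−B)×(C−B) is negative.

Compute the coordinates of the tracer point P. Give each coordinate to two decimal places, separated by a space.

A=(0,0), D=(5.00,0)
B = A + 2.00·(cos116°, sin116°) = (-0.8767, 1.7976)
|BD| = 6.1455
circle(B,6.00) ∩ circle(D,7.00): a=2.0151, h=5.6515
  candidates: C₊=(2.7033,6.6125) cross=34.731; C₋=(-0.6029,-4.1962) cross=-34.731
  mode - wants cross < 0 → take C=(-0.6029,-4.1962) (cross=-34.731)
ex = (C−B)/|BC| = (0.0456,-0.9990); ey = (0.9990,0.0456)
P = B + -0.85·ex + -1.63·ey = (-2.5438,2.5723)

-2.54 2.57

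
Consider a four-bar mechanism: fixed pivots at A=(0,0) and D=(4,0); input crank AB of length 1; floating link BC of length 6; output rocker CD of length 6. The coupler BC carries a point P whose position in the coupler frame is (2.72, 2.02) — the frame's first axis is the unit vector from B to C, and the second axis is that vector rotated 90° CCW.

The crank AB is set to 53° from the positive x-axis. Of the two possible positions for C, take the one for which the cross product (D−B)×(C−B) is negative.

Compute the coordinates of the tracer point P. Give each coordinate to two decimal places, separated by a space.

2.79 -1.79

A=(0,0), D=(4.00,0)
B = A + 1.00·(cos53°, sin53°) = (0.6018, 0.7986)
|BD| = 3.4908
circle(B,6.00) ∩ circle(D,6.00): a=1.7454, h=5.7405
  candidates: C₊=(3.6143,5.9876) cross=20.039; C₋=(0.9876,-5.1890) cross=-20.039
  mode - wants cross < 0 → take C=(0.9876,-5.1890) (cross=-20.039)
ex = (C−B)/|BC| = (0.0643,-0.9979); ey = (0.9979,0.0643)
P = B + 2.72·ex + 2.02·ey = (2.7925,-1.7859)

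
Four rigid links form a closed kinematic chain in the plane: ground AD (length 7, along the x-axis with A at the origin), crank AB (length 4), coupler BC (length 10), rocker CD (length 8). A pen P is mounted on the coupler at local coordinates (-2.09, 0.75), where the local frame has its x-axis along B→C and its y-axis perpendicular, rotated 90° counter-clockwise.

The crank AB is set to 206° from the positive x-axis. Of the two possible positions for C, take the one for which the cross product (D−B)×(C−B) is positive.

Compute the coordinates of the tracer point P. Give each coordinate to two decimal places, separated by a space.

A=(0,0), D=(7.00,0)
B = A + 4.00·(cos206°, sin206°) = (-3.5952, -1.7535)
|BD| = 10.7393
circle(B,10.00) ∩ circle(D,8.00): a=7.0457, h=7.0963
  candidates: C₊=(2.1973,6.3980) cross=76.209; C₋=(4.5147,-7.6042) cross=-76.209
  mode + wants cross > 0 → take C=(2.1973,6.3980) (cross=76.209)
ex = (C−B)/|BC| = (0.5793,0.8151); ey = (-0.8151,0.5793)
P = B + -2.09·ex + 0.75·ey = (-5.4172,-3.0227)

-5.42 -3.02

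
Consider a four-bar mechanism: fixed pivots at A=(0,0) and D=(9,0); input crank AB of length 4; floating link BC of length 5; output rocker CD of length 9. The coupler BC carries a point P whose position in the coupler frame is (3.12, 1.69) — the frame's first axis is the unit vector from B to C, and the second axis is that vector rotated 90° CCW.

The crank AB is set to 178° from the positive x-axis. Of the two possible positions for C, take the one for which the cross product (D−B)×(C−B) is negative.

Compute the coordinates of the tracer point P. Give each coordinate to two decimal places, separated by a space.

-0.45 0.03

A=(0,0), D=(9.00,0)
B = A + 4.00·(cos178°, sin178°) = (-3.9976, 0.1396)
|BD| = 12.9983
circle(B,5.00) ∩ circle(D,9.00): a=4.3450, h=2.4740
  candidates: C₊=(0.3738,2.5668) cross=32.158; C₋=(0.3206,-2.3809) cross=-32.158
  mode - wants cross < 0 → take C=(0.3206,-2.3809) (cross=-32.158)
ex = (C−B)/|BC| = (0.8636,-0.5041); ey = (0.5041,0.8636)
P = B + 3.12·ex + 1.69·ey = (-0.4511,0.0263)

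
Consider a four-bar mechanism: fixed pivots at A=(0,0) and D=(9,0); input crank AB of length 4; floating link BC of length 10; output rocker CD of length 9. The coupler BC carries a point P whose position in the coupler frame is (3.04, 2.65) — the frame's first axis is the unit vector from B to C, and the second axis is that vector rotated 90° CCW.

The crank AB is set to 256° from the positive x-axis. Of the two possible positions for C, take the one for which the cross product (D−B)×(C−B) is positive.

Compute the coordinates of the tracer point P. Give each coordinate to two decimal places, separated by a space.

-2.59 -0.19

A=(0,0), D=(9.00,0)
B = A + 4.00·(cos256°, sin256°) = (-0.9677, -3.8812)
|BD| = 10.6967
circle(B,10.00) ∩ circle(D,9.00): a=6.2365, h=7.8171
  candidates: C₊=(2.0074,5.6660) cross=83.617; C₋=(7.6801,-8.9027) cross=-83.617
  mode + wants cross > 0 → take C=(2.0074,5.6660) (cross=83.617)
ex = (C−B)/|BC| = (0.2975,0.9547); ey = (-0.9547,0.2975)
P = B + 3.04·ex + 2.65·ey = (-2.5933,-0.1904)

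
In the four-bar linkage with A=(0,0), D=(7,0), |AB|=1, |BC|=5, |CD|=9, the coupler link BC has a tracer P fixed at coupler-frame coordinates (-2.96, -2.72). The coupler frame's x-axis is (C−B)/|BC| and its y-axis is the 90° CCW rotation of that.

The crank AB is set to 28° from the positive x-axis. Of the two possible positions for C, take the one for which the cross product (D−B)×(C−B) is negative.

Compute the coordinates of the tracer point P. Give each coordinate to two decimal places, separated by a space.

-0.54 4.23

A=(0,0), D=(7.00,0)
B = A + 1.00·(cos28°, sin28°) = (0.8829, 0.4695)
|BD| = 6.1350
circle(B,5.00) ∩ circle(D,9.00): a=-1.4964, h=4.7708
  candidates: C₊=(-0.2440,5.3408) cross=29.269; C₋=(-0.9742,-4.1728) cross=-29.269
  mode - wants cross < 0 → take C=(-0.9742,-4.1728) (cross=-29.269)
ex = (C−B)/|BC| = (-0.3714,-0.9285); ey = (0.9285,-0.3714)
P = B + -2.96·ex + -2.72·ey = (-0.5431,4.2280)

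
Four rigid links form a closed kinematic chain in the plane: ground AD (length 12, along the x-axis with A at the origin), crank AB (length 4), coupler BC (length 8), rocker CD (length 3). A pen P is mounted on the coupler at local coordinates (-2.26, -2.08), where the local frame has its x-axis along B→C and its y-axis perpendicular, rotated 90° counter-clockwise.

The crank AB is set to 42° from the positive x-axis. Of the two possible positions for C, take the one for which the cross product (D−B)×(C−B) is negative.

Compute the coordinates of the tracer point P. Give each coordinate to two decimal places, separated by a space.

A=(0,0), D=(12.00,0)
B = A + 4.00·(cos42°, sin42°) = (2.9726, 2.6765)
|BD| = 9.4158
circle(B,8.00) ∩ circle(D,3.00): a=7.6285, h=2.4095
  candidates: C₊=(10.9713,2.8181) cross=22.687; C₋=(9.6015,-1.8020) cross=-22.687
  mode - wants cross < 0 → take C=(9.6015,-1.8020) (cross=-22.687)
ex = (C−B)/|BC| = (0.8286,-0.5598); ey = (0.5598,0.8286)
P = B + -2.26·ex + -2.08·ey = (-0.0645,2.2182)

-0.06 2.22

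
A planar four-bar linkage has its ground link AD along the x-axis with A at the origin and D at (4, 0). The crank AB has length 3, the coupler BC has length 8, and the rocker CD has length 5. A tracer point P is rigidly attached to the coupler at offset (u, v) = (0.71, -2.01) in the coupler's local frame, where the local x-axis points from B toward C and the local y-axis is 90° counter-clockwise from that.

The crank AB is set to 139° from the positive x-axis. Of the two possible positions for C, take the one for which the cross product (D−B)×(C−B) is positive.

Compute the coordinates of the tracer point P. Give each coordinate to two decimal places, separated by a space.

-0.88 0.35

A=(0,0), D=(4.00,0)
B = A + 3.00·(cos139°, sin139°) = (-2.2641, 1.9682)
|BD| = 6.5661
circle(B,8.00) ∩ circle(D,5.00): a=6.2528, h=4.9902
  candidates: C₊=(5.1970,4.8546) cross=32.766; C₋=(2.2054,-4.6668) cross=-32.766
  mode + wants cross > 0 → take C=(5.1970,4.8546) (cross=32.766)
ex = (C−B)/|BC| = (0.9326,0.3608); ey = (-0.3608,0.9326)
P = B + 0.71·ex + -2.01·ey = (-0.8767,0.3497)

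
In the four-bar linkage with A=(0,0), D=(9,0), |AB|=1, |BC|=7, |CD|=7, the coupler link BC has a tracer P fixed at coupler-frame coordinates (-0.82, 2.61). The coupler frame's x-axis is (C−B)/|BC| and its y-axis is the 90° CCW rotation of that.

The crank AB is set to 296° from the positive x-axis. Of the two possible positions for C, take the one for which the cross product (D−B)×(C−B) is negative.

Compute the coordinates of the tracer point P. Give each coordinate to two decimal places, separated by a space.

A=(0,0), D=(9.00,0)
B = A + 1.00·(cos296°, sin296°) = (0.4384, -0.8988)
|BD| = 8.6087
circle(B,7.00) ∩ circle(D,7.00): a=4.3043, h=5.5202
  candidates: C₊=(4.1428,5.0406) cross=47.522; C₋=(5.2955,-5.9394) cross=-47.522
  mode - wants cross < 0 → take C=(5.2955,-5.9394) (cross=-47.522)
ex = (C−B)/|BC| = (0.6939,-0.7201); ey = (0.7201,0.6939)
P = B + -0.82·ex + 2.61·ey = (1.7488,1.5027)

1.75 1.50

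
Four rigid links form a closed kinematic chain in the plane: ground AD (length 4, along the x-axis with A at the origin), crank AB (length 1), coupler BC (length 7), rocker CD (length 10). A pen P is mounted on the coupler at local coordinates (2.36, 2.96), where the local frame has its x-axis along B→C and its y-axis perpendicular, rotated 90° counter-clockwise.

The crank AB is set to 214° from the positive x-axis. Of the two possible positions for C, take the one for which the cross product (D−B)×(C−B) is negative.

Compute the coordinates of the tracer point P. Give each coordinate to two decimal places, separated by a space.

1.31 -3.69

A=(0,0), D=(4.00,0)
B = A + 1.00·(cos214°, sin214°) = (-0.8290, -0.5592)
|BD| = 4.8613
circle(B,7.00) ∩ circle(D,10.00): a=-2.8149, h=6.4091
  candidates: C₊=(-4.3624,5.4836) cross=31.157; C₋=(-2.8880,-7.2495) cross=-31.157
  mode - wants cross < 0 → take C=(-2.8880,-7.2495) (cross=-31.157)
ex = (C−B)/|BC| = (-0.2941,-0.9558); ey = (0.9558,-0.2941)
P = B + 2.36·ex + 2.96·ey = (1.3059,-3.6854)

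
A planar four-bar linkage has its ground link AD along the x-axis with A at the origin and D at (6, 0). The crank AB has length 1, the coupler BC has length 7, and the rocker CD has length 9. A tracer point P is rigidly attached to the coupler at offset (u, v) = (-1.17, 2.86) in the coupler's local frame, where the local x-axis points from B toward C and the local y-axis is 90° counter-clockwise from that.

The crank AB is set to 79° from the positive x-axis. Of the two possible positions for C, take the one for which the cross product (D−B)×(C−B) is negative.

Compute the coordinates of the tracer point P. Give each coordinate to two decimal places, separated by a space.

3.18 1.76

A=(0,0), D=(6.00,0)
B = A + 1.00·(cos79°, sin79°) = (0.1908, 0.9816)
|BD| = 5.8915
circle(B,7.00) ∩ circle(D,9.00): a=0.2300, h=6.9962
  candidates: C₊=(1.5833,7.8417) cross=41.219; C₋=(-0.7481,-5.9551) cross=-41.219
  mode - wants cross < 0 → take C=(-0.7481,-5.9551) (cross=-41.219)
ex = (C−B)/|BC| = (-0.1341,-0.9910); ey = (0.9910,-0.1341)
P = B + -1.17·ex + 2.86·ey = (3.1819,1.7575)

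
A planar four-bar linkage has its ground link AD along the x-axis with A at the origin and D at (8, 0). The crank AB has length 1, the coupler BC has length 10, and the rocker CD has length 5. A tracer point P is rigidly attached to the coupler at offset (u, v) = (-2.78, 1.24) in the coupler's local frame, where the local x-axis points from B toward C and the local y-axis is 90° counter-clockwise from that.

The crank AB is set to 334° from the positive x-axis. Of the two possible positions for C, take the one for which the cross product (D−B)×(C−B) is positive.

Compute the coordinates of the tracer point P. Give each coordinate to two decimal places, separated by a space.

-2.12 -0.84

A=(0,0), D=(8.00,0)
B = A + 1.00·(cos334°, sin334°) = (0.8988, -0.4384)
|BD| = 7.1147
circle(B,10.00) ∩ circle(D,5.00): a=8.8281, h=4.6973
  candidates: C₊=(9.4207,4.7939) cross=33.420; C₋=(9.9996,-4.5828) cross=-33.420
  mode + wants cross > 0 → take C=(9.4207,4.7939) (cross=33.420)
ex = (C−B)/|BC| = (0.8522,0.5232); ey = (-0.5232,0.8522)
P = B + -2.78·ex + 1.24·ey = (-2.1191,-0.8362)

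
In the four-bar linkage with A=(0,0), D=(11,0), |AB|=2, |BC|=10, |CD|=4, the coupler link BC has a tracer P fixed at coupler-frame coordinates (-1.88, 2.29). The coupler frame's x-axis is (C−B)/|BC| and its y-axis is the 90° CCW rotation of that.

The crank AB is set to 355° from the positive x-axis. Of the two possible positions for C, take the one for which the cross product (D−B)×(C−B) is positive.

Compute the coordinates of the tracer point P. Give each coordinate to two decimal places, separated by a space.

-0.67 1.12

A=(0,0), D=(11.00,0)
B = A + 2.00·(cos355°, sin355°) = (1.9924, -0.1743)
|BD| = 9.0093
circle(B,10.00) ∩ circle(D,4.00): a=9.1665, h=3.9969
  candidates: C₊=(11.0798,3.9992) cross=36.009; C₋=(11.2345,-3.9931) cross=-36.009
  mode + wants cross > 0 → take C=(11.0798,3.9992) (cross=36.009)
ex = (C−B)/|BC| = (0.9087,0.4174); ey = (-0.4174,0.9087)
P = B + -1.88·ex + 2.29·ey = (-0.6718,1.1221)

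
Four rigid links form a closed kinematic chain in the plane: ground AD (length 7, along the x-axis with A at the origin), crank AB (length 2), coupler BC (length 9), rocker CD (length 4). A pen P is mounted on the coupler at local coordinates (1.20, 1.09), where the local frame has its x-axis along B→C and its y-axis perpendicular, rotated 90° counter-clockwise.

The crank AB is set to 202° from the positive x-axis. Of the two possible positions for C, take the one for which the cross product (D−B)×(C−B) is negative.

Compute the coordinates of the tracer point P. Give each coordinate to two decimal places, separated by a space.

A=(0,0), D=(7.00,0)
B = A + 2.00·(cos202°, sin202°) = (-1.8544, -0.7492)
|BD| = 8.8860
circle(B,9.00) ∩ circle(D,4.00): a=8.1004, h=3.9221
  candidates: C₊=(5.8865,3.8419) cross=34.852; C₋=(6.5479,-3.9744) cross=-34.852
  mode - wants cross < 0 → take C=(6.5479,-3.9744) (cross=-34.852)
ex = (C−B)/|BC| = (0.9336,-0.3584); ey = (0.3584,0.9336)
P = B + 1.20·ex + 1.09·ey = (-0.3435,-0.1616)

-0.34 -0.16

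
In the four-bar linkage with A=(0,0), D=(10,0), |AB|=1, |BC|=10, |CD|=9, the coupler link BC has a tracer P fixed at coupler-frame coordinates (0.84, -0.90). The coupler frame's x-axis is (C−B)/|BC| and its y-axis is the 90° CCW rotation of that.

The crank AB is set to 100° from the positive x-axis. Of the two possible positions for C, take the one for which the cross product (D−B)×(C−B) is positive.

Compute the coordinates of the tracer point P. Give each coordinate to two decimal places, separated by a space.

A=(0,0), D=(10.00,0)
B = A + 1.00·(cos100°, sin100°) = (-0.1736, 0.9848)
|BD| = 10.2212
circle(B,10.00) ∩ circle(D,9.00): a=6.0400, h=7.9698
  candidates: C₊=(6.6062,8.3356) cross=81.461; C₋=(5.0704,-7.5299) cross=-81.461
  mode + wants cross > 0 → take C=(6.6062,8.3356) (cross=81.461)
ex = (C−B)/|BC| = (0.6780,0.7351); ey = (-0.7351,0.6780)
P = B + 0.84·ex + -0.90·ey = (1.0574,0.9921)

1.06 0.99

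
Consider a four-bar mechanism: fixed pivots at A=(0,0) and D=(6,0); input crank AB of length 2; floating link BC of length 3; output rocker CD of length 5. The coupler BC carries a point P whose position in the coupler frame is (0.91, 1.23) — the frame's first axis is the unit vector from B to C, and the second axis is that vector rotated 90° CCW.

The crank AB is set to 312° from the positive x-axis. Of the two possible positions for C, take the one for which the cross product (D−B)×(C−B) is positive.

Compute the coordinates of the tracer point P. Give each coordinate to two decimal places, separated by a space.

A=(0,0), D=(6.00,0)
B = A + 2.00·(cos312°, sin312°) = (1.3383, -1.4863)
|BD| = 4.8929
circle(B,3.00) ∩ circle(D,5.00): a=0.8115, h=2.8882
  candidates: C₊=(1.2341,1.5119) cross=14.132; C₋=(2.9887,-3.9915) cross=-14.132
  mode + wants cross > 0 → take C=(1.2341,1.5119) (cross=14.132)
ex = (C−B)/|BC| = (-0.0347,0.9994); ey = (-0.9994,-0.0347)
P = B + 0.91·ex + 1.23·ey = (0.0774,-0.6196)

0.08 -0.62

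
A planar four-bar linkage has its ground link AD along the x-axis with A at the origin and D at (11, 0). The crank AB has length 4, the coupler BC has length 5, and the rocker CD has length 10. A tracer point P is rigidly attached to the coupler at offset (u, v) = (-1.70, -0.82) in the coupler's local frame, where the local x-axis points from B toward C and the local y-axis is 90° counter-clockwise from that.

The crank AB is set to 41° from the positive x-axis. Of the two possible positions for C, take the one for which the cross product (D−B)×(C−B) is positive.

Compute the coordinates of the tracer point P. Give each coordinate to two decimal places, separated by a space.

A=(0,0), D=(11.00,0)
B = A + 4.00·(cos41°, sin41°) = (3.0188, 2.6242)
|BD| = 8.4015
circle(B,5.00) ∩ circle(D,10.00): a=-0.2627, h=4.9931
  candidates: C₊=(4.3289,7.4496) cross=41.950; C₋=(1.2097,-2.0370) cross=-41.950
  mode + wants cross > 0 → take C=(4.3289,7.4496) (cross=41.950)
ex = (C−B)/|BC| = (0.2620,0.9651); ey = (-0.9651,0.2620)
P = B + -1.70·ex + -0.82·ey = (3.3648,0.7688)

3.36 0.77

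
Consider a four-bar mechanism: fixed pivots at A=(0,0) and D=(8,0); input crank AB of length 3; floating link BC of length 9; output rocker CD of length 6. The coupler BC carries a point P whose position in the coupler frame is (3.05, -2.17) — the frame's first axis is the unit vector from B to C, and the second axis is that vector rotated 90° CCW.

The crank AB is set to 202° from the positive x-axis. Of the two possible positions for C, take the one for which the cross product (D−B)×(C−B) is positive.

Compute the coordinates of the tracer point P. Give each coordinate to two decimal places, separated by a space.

0.95 -0.85

A=(0,0), D=(8.00,0)
B = A + 3.00·(cos202°, sin202°) = (-2.7816, -1.1238)
|BD| = 10.8400
circle(B,9.00) ∩ circle(D,6.00): a=7.4956, h=4.9815
  candidates: C₊=(4.1572,4.6079) cross=53.999; C₋=(5.1901,-5.3014) cross=-53.999
  mode + wants cross > 0 → take C=(4.1572,4.6079) (cross=53.999)
ex = (C−B)/|BC| = (0.7710,0.6369); ey = (-0.6369,0.7710)
P = B + 3.05·ex + -2.17·ey = (0.9519,-0.8544)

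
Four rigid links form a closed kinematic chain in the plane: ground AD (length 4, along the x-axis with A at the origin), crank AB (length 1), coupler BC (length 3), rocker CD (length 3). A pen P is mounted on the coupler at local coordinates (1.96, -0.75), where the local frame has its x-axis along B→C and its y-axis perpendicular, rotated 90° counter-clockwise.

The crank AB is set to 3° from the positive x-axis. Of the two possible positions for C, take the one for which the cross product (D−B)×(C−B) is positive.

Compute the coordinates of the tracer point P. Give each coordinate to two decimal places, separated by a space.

A=(0,0), D=(4.00,0)
B = A + 1.00·(cos3°, sin3°) = (0.9986, 0.0523)
|BD| = 3.0018
circle(B,3.00) ∩ circle(D,3.00): a=1.5009, h=2.5975
  candidates: C₊=(2.5446,2.6233) cross=7.797; C₋=(2.4540,-2.5710) cross=-7.797
  mode + wants cross > 0 → take C=(2.5446,2.6233) (cross=7.797)
ex = (C−B)/|BC| = (0.5153,0.8570); ey = (-0.8570,0.5153)
P = B + 1.96·ex + -0.75·ey = (2.6514,1.3456)

2.65 1.35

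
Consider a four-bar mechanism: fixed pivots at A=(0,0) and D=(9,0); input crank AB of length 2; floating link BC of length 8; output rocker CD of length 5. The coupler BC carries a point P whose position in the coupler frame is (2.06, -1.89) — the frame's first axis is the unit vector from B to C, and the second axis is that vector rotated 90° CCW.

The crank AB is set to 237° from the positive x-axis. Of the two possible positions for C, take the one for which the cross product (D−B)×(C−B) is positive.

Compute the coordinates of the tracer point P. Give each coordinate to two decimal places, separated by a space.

A=(0,0), D=(9.00,0)
B = A + 2.00·(cos237°, sin237°) = (-1.0893, -1.6773)
|BD| = 10.2278
circle(B,8.00) ∩ circle(D,5.00): a=7.0205, h=3.8358
  candidates: C₊=(5.2071,3.2579) cross=39.231; C₋=(6.4652,-4.3098) cross=-39.231
  mode + wants cross > 0 → take C=(5.2071,3.2579) (cross=39.231)
ex = (C−B)/|BC| = (0.7870,0.6169); ey = (-0.6169,0.7870)
P = B + 2.06·ex + -1.89·ey = (1.6980,-1.8940)

1.70 -1.89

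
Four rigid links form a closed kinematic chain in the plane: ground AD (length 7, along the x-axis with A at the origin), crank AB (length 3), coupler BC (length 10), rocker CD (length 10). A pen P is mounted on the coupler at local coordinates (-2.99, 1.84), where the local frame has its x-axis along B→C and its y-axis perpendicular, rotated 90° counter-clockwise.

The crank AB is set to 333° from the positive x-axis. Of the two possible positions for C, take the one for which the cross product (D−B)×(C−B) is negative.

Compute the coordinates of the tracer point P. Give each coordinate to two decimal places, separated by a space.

2.74 2.15

A=(0,0), D=(7.00,0)
B = A + 3.00·(cos333°, sin333°) = (2.6730, -1.3620)
|BD| = 4.5363
circle(B,10.00) ∩ circle(D,10.00): a=2.2681, h=9.7394
  candidates: C₊=(1.9124,8.6091) cross=44.180; C₋=(7.7607,-9.9710) cross=-44.180
  mode - wants cross < 0 → take C=(7.7607,-9.9710) (cross=-44.180)
ex = (C−B)/|BC| = (0.5088,-0.8609); ey = (0.8609,0.5088)
P = B + -2.99·ex + 1.84·ey = (2.7359,2.1483)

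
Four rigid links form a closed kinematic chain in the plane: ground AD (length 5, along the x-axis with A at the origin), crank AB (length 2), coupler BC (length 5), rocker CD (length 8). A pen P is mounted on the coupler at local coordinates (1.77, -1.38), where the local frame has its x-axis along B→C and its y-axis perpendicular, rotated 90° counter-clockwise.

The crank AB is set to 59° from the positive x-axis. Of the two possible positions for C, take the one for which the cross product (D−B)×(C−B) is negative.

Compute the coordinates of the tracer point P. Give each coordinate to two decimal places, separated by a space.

-1.21 1.69

A=(0,0), D=(5.00,0)
B = A + 2.00·(cos59°, sin59°) = (1.0301, 1.7143)
|BD| = 4.3243
circle(B,5.00) ∩ circle(D,8.00): a=-2.3473, h=4.4148
  candidates: C₊=(0.6253,6.6979) cross=19.091; C₋=(-2.8751,-1.4081) cross=-19.091
  mode - wants cross < 0 → take C=(-2.8751,-1.4081) (cross=-19.091)
ex = (C−B)/|BC| = (-0.7810,-0.6245); ey = (0.6245,-0.7810)
P = B + 1.77·ex + -1.38·ey = (-1.2141,1.6868)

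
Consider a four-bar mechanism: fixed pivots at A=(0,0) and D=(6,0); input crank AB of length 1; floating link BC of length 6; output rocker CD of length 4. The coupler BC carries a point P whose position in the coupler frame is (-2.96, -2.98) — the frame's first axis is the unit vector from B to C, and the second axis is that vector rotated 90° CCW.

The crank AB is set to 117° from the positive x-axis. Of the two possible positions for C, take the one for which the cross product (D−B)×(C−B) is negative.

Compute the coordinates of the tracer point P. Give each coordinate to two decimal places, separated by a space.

A=(0,0), D=(6.00,0)
B = A + 1.00·(cos117°, sin117°) = (-0.4540, 0.8910)
|BD| = 6.5152
circle(B,6.00) ∩ circle(D,4.00): a=4.7925, h=3.6100
  candidates: C₊=(4.7872,3.8117) cross=23.520; C₋=(3.7998,-3.3405) cross=-23.520
  mode - wants cross < 0 → take C=(3.7998,-3.3405) (cross=-23.520)
ex = (C−B)/|BC| = (0.7090,-0.7053); ey = (0.7053,0.7090)
P = B + -2.96·ex + -2.98·ey = (-4.6542,0.8659)

-4.65 0.87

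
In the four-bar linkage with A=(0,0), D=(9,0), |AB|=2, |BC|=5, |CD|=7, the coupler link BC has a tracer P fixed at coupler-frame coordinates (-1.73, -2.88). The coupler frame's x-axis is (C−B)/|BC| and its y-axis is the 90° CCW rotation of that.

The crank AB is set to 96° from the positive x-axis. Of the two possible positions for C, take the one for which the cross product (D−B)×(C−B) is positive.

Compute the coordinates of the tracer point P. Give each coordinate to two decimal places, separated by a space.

-0.01 -1.36

A=(0,0), D=(9.00,0)
B = A + 2.00·(cos96°, sin96°) = (-0.2091, 1.9890)
|BD| = 9.4214
circle(B,5.00) ∩ circle(D,7.00): a=3.4370, h=3.6314
  candidates: C₊=(3.9171,4.8130) cross=34.213; C₋=(2.3838,-2.2861) cross=-34.213
  mode + wants cross > 0 → take C=(3.9171,4.8130) (cross=34.213)
ex = (C−B)/|BC| = (0.8252,0.5648); ey = (-0.5648,0.8252)
P = B + -1.73·ex + -2.88·ey = (-0.0101,-1.3647)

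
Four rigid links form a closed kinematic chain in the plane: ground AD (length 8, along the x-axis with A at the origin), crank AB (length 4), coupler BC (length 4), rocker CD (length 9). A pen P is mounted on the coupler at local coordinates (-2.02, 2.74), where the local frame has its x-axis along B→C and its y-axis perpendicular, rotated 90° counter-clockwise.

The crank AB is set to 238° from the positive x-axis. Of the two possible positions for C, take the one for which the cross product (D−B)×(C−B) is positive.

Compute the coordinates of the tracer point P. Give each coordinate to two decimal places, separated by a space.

A=(0,0), D=(8.00,0)
B = A + 4.00·(cos238°, sin238°) = (-2.1197, -3.3922)
|BD| = 10.6731
circle(B,4.00) ∩ circle(D,9.00): a=2.2915, h=3.2786
  candidates: C₊=(-0.9890,0.4447) cross=34.992; C₋=(1.0950,-5.7725) cross=-34.992
  mode + wants cross > 0 → take C=(-0.9890,0.4447) (cross=34.992)
ex = (C−B)/|BC| = (0.2827,0.9592); ey = (-0.9592,0.2827)
P = B + -2.02·ex + 2.74·ey = (-5.3189,-4.5553)

-5.32 -4.56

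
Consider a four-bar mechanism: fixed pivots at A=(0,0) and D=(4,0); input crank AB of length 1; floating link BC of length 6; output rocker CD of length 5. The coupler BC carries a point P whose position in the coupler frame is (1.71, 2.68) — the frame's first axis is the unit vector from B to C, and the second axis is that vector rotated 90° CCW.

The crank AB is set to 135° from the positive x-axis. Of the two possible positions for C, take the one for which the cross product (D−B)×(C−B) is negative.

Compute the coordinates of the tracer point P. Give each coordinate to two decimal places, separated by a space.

2.46 0.43

A=(0,0), D=(4.00,0)
B = A + 1.00·(cos135°, sin135°) = (-0.7071, 0.7071)
|BD| = 4.7599
circle(B,6.00) ∩ circle(D,5.00): a=3.5354, h=4.8477
  candidates: C₊=(3.5093,4.9759) cross=23.075; C₋=(2.0690,-4.6121) cross=-23.075
  mode - wants cross < 0 → take C=(2.0690,-4.6121) (cross=-23.075)
ex = (C−B)/|BC| = (0.4627,-0.8865); ey = (0.8865,0.4627)
P = B + 1.71·ex + 2.68·ey = (2.4600,0.4311)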